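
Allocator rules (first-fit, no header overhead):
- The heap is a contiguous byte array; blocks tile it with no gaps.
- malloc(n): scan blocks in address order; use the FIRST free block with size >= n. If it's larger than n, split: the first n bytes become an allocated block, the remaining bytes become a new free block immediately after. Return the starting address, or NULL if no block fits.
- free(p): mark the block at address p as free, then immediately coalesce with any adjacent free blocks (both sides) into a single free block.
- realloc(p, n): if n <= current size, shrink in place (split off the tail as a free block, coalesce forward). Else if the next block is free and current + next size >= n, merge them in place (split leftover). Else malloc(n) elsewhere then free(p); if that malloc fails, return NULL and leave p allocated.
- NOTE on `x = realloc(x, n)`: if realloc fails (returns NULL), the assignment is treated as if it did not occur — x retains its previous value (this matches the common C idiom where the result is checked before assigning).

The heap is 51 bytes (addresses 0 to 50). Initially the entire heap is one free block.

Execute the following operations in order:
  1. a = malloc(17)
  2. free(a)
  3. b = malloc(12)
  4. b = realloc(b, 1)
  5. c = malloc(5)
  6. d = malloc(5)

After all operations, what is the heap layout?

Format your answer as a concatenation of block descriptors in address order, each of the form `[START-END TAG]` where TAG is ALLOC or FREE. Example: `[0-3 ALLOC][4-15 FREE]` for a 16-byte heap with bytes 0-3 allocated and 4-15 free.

Op 1: a = malloc(17) -> a = 0; heap: [0-16 ALLOC][17-50 FREE]
Op 2: free(a) -> (freed a); heap: [0-50 FREE]
Op 3: b = malloc(12) -> b = 0; heap: [0-11 ALLOC][12-50 FREE]
Op 4: b = realloc(b, 1) -> b = 0; heap: [0-0 ALLOC][1-50 FREE]
Op 5: c = malloc(5) -> c = 1; heap: [0-0 ALLOC][1-5 ALLOC][6-50 FREE]
Op 6: d = malloc(5) -> d = 6; heap: [0-0 ALLOC][1-5 ALLOC][6-10 ALLOC][11-50 FREE]

Answer: [0-0 ALLOC][1-5 ALLOC][6-10 ALLOC][11-50 FREE]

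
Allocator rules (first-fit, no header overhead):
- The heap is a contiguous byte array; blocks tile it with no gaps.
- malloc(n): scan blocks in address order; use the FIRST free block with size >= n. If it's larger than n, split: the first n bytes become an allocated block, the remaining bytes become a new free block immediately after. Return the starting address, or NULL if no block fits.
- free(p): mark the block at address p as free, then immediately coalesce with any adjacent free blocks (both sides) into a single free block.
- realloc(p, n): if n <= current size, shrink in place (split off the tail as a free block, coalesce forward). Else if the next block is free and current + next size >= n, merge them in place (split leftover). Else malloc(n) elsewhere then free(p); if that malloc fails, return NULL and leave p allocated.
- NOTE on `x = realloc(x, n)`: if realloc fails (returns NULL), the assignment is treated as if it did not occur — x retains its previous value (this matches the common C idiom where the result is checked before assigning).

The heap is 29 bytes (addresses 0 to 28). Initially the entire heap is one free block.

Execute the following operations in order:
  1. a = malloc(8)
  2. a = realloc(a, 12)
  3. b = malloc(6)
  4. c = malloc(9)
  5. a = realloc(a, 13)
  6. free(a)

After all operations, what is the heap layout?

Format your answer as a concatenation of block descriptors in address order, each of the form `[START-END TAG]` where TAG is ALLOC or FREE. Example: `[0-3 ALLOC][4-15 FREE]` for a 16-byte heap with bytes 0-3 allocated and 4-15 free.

Op 1: a = malloc(8) -> a = 0; heap: [0-7 ALLOC][8-28 FREE]
Op 2: a = realloc(a, 12) -> a = 0; heap: [0-11 ALLOC][12-28 FREE]
Op 3: b = malloc(6) -> b = 12; heap: [0-11 ALLOC][12-17 ALLOC][18-28 FREE]
Op 4: c = malloc(9) -> c = 18; heap: [0-11 ALLOC][12-17 ALLOC][18-26 ALLOC][27-28 FREE]
Op 5: a = realloc(a, 13) -> NULL (a unchanged); heap: [0-11 ALLOC][12-17 ALLOC][18-26 ALLOC][27-28 FREE]
Op 6: free(a) -> (freed a); heap: [0-11 FREE][12-17 ALLOC][18-26 ALLOC][27-28 FREE]

Answer: [0-11 FREE][12-17 ALLOC][18-26 ALLOC][27-28 FREE]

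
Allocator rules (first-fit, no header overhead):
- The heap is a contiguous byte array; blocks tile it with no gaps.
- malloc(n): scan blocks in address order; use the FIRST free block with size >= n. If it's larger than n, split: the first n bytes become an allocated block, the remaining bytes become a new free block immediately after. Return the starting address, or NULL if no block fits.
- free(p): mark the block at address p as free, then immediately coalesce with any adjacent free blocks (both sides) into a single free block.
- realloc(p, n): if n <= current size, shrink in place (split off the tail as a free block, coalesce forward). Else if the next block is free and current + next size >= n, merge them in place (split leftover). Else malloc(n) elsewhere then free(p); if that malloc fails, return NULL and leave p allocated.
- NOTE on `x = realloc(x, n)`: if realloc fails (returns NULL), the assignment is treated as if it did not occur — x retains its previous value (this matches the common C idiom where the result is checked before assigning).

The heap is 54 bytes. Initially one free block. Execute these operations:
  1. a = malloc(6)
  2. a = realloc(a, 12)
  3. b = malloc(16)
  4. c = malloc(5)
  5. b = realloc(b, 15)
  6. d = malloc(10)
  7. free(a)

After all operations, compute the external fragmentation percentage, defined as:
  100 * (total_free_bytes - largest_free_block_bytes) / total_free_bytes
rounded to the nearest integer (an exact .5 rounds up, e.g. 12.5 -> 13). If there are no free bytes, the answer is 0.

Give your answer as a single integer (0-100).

Op 1: a = malloc(6) -> a = 0; heap: [0-5 ALLOC][6-53 FREE]
Op 2: a = realloc(a, 12) -> a = 0; heap: [0-11 ALLOC][12-53 FREE]
Op 3: b = malloc(16) -> b = 12; heap: [0-11 ALLOC][12-27 ALLOC][28-53 FREE]
Op 4: c = malloc(5) -> c = 28; heap: [0-11 ALLOC][12-27 ALLOC][28-32 ALLOC][33-53 FREE]
Op 5: b = realloc(b, 15) -> b = 12; heap: [0-11 ALLOC][12-26 ALLOC][27-27 FREE][28-32 ALLOC][33-53 FREE]
Op 6: d = malloc(10) -> d = 33; heap: [0-11 ALLOC][12-26 ALLOC][27-27 FREE][28-32 ALLOC][33-42 ALLOC][43-53 FREE]
Op 7: free(a) -> (freed a); heap: [0-11 FREE][12-26 ALLOC][27-27 FREE][28-32 ALLOC][33-42 ALLOC][43-53 FREE]
Free blocks: [12 1 11] total_free=24 largest=12 -> 100*(24-12)/24 = 1200/24 = 50

Answer: 50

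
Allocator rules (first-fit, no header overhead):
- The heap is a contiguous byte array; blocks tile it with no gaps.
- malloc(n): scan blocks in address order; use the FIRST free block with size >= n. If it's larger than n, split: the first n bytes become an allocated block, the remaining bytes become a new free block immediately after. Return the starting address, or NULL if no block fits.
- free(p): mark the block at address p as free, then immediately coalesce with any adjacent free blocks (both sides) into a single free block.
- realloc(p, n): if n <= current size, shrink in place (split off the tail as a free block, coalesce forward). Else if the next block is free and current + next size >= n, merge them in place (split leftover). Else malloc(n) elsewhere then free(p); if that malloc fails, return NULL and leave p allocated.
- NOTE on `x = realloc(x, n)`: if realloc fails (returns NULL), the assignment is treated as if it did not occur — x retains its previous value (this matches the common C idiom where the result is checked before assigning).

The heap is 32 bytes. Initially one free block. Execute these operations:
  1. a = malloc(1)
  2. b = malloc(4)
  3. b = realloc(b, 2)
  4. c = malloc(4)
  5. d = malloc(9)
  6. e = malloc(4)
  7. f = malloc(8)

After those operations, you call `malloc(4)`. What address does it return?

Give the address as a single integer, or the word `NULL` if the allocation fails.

Answer: 28

Derivation:
Op 1: a = malloc(1) -> a = 0; heap: [0-0 ALLOC][1-31 FREE]
Op 2: b = malloc(4) -> b = 1; heap: [0-0 ALLOC][1-4 ALLOC][5-31 FREE]
Op 3: b = realloc(b, 2) -> b = 1; heap: [0-0 ALLOC][1-2 ALLOC][3-31 FREE]
Op 4: c = malloc(4) -> c = 3; heap: [0-0 ALLOC][1-2 ALLOC][3-6 ALLOC][7-31 FREE]
Op 5: d = malloc(9) -> d = 7; heap: [0-0 ALLOC][1-2 ALLOC][3-6 ALLOC][7-15 ALLOC][16-31 FREE]
Op 6: e = malloc(4) -> e = 16; heap: [0-0 ALLOC][1-2 ALLOC][3-6 ALLOC][7-15 ALLOC][16-19 ALLOC][20-31 FREE]
Op 7: f = malloc(8) -> f = 20; heap: [0-0 ALLOC][1-2 ALLOC][3-6 ALLOC][7-15 ALLOC][16-19 ALLOC][20-27 ALLOC][28-31 FREE]
malloc(4): first-fit scan over [0-0 ALLOC][1-2 ALLOC][3-6 ALLOC][7-15 ALLOC][16-19 ALLOC][20-27 ALLOC][28-31 FREE] -> 28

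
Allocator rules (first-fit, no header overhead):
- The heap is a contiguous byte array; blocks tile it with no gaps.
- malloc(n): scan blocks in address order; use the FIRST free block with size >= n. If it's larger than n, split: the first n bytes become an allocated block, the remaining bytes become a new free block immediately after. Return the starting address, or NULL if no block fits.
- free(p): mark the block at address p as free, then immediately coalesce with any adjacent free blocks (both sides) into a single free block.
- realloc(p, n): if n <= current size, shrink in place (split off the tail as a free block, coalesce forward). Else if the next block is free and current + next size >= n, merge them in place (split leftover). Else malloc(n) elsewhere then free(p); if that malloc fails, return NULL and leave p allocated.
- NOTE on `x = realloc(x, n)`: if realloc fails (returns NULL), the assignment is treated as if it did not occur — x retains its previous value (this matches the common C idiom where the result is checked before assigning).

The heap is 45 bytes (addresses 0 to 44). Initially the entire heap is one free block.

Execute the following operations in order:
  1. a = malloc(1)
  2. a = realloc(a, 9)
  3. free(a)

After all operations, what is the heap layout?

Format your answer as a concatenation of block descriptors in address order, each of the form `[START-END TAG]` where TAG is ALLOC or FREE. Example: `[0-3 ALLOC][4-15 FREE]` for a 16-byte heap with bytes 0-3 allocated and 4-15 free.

Op 1: a = malloc(1) -> a = 0; heap: [0-0 ALLOC][1-44 FREE]
Op 2: a = realloc(a, 9) -> a = 0; heap: [0-8 ALLOC][9-44 FREE]
Op 3: free(a) -> (freed a); heap: [0-44 FREE]

Answer: [0-44 FREE]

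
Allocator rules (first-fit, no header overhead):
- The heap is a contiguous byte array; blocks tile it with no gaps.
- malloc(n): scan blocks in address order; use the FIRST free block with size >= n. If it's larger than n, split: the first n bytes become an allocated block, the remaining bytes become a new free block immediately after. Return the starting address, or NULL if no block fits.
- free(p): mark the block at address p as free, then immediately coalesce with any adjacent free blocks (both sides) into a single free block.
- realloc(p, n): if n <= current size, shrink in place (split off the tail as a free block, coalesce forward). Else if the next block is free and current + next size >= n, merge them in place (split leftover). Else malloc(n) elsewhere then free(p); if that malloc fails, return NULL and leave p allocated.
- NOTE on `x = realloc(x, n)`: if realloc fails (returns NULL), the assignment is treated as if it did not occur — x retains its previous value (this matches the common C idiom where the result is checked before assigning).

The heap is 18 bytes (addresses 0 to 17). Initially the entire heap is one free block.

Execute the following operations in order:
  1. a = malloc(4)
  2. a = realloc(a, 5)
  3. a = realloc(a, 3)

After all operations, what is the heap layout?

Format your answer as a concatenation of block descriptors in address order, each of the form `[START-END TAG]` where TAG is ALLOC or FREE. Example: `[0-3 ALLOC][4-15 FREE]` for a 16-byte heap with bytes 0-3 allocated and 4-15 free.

Answer: [0-2 ALLOC][3-17 FREE]

Derivation:
Op 1: a = malloc(4) -> a = 0; heap: [0-3 ALLOC][4-17 FREE]
Op 2: a = realloc(a, 5) -> a = 0; heap: [0-4 ALLOC][5-17 FREE]
Op 3: a = realloc(a, 3) -> a = 0; heap: [0-2 ALLOC][3-17 FREE]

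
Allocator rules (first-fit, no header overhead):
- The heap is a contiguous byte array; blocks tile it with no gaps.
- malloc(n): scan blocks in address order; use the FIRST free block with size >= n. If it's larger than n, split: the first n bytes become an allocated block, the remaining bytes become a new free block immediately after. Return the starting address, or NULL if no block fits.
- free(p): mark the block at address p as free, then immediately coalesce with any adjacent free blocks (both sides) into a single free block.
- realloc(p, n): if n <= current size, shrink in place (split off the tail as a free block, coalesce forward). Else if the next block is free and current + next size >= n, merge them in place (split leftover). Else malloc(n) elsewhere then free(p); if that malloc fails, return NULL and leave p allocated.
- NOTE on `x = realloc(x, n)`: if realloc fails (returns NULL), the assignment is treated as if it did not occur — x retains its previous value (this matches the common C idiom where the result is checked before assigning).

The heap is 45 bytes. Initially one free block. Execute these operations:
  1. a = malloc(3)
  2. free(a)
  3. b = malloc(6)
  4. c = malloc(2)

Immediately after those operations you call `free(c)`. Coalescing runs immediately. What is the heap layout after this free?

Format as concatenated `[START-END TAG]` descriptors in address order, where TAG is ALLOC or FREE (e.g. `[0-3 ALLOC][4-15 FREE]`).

Op 1: a = malloc(3) -> a = 0; heap: [0-2 ALLOC][3-44 FREE]
Op 2: free(a) -> (freed a); heap: [0-44 FREE]
Op 3: b = malloc(6) -> b = 0; heap: [0-5 ALLOC][6-44 FREE]
Op 4: c = malloc(2) -> c = 6; heap: [0-5 ALLOC][6-7 ALLOC][8-44 FREE]
free(c): c = 6 -> block [6-7 ALLOC]; mark free, coalesce with adjacent free neighbors -> [0-5 ALLOC][6-44 FREE]

Answer: [0-5 ALLOC][6-44 FREE]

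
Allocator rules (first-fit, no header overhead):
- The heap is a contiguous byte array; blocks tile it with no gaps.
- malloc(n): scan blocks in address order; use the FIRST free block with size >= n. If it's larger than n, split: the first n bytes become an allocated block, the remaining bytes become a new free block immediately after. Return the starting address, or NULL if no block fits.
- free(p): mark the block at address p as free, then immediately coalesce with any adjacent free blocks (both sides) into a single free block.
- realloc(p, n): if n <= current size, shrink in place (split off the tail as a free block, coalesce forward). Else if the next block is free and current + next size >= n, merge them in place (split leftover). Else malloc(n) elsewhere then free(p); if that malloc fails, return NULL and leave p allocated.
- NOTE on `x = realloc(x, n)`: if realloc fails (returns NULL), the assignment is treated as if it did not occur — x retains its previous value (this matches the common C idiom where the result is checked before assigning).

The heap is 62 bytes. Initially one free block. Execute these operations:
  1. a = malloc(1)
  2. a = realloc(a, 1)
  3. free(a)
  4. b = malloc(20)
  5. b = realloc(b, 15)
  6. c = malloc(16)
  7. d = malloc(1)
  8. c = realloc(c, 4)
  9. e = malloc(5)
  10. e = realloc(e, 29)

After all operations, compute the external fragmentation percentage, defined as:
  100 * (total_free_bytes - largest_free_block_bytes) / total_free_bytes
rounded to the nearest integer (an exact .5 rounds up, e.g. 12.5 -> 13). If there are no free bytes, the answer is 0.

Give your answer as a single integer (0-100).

Answer: 8

Derivation:
Op 1: a = malloc(1) -> a = 0; heap: [0-0 ALLOC][1-61 FREE]
Op 2: a = realloc(a, 1) -> a = 0; heap: [0-0 ALLOC][1-61 FREE]
Op 3: free(a) -> (freed a); heap: [0-61 FREE]
Op 4: b = malloc(20) -> b = 0; heap: [0-19 ALLOC][20-61 FREE]
Op 5: b = realloc(b, 15) -> b = 0; heap: [0-14 ALLOC][15-61 FREE]
Op 6: c = malloc(16) -> c = 15; heap: [0-14 ALLOC][15-30 ALLOC][31-61 FREE]
Op 7: d = malloc(1) -> d = 31; heap: [0-14 ALLOC][15-30 ALLOC][31-31 ALLOC][32-61 FREE]
Op 8: c = realloc(c, 4) -> c = 15; heap: [0-14 ALLOC][15-18 ALLOC][19-30 FREE][31-31 ALLOC][32-61 FREE]
Op 9: e = malloc(5) -> e = 19; heap: [0-14 ALLOC][15-18 ALLOC][19-23 ALLOC][24-30 FREE][31-31 ALLOC][32-61 FREE]
Op 10: e = realloc(e, 29) -> e = 32; heap: [0-14 ALLOC][15-18 ALLOC][19-30 FREE][31-31 ALLOC][32-60 ALLOC][61-61 FREE]
Free blocks: [12 1] total_free=13 largest=12 -> 100*(13-12)/13 = 100/13 ≈ 7.692 -> rounds to 8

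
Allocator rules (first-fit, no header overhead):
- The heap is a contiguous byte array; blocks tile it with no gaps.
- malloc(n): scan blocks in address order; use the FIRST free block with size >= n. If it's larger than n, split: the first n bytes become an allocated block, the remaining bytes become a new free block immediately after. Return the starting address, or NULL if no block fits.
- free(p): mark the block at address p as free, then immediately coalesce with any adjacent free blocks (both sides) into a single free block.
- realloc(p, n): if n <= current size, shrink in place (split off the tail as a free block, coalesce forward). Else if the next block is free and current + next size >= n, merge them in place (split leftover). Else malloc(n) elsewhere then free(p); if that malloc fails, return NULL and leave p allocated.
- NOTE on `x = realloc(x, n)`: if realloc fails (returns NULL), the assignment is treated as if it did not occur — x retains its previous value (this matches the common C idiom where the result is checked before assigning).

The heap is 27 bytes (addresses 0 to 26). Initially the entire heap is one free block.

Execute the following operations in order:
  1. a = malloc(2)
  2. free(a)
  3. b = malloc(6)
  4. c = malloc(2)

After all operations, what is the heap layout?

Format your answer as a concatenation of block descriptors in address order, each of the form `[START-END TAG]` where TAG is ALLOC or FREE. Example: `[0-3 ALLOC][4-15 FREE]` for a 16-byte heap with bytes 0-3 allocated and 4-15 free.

Op 1: a = malloc(2) -> a = 0; heap: [0-1 ALLOC][2-26 FREE]
Op 2: free(a) -> (freed a); heap: [0-26 FREE]
Op 3: b = malloc(6) -> b = 0; heap: [0-5 ALLOC][6-26 FREE]
Op 4: c = malloc(2) -> c = 6; heap: [0-5 ALLOC][6-7 ALLOC][8-26 FREE]

Answer: [0-5 ALLOC][6-7 ALLOC][8-26 FREE]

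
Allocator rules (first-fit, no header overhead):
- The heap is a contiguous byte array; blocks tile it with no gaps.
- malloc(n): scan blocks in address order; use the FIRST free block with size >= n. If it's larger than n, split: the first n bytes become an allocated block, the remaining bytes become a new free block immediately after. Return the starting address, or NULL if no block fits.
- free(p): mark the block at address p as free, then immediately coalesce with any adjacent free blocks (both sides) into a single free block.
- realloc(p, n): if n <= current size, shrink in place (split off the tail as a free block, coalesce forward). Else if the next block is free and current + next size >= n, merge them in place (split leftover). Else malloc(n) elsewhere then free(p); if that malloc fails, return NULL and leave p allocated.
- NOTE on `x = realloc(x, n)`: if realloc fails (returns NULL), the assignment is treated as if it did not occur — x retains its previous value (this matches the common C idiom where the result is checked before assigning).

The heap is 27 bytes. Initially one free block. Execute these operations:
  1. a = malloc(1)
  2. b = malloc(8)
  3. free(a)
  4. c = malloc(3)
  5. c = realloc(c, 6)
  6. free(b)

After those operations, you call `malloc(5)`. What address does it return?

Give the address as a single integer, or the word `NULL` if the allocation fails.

Answer: 0

Derivation:
Op 1: a = malloc(1) -> a = 0; heap: [0-0 ALLOC][1-26 FREE]
Op 2: b = malloc(8) -> b = 1; heap: [0-0 ALLOC][1-8 ALLOC][9-26 FREE]
Op 3: free(a) -> (freed a); heap: [0-0 FREE][1-8 ALLOC][9-26 FREE]
Op 4: c = malloc(3) -> c = 9; heap: [0-0 FREE][1-8 ALLOC][9-11 ALLOC][12-26 FREE]
Op 5: c = realloc(c, 6) -> c = 9; heap: [0-0 FREE][1-8 ALLOC][9-14 ALLOC][15-26 FREE]
Op 6: free(b) -> (freed b); heap: [0-8 FREE][9-14 ALLOC][15-26 FREE]
malloc(5): first-fit scan over [0-8 FREE][9-14 ALLOC][15-26 FREE] -> 0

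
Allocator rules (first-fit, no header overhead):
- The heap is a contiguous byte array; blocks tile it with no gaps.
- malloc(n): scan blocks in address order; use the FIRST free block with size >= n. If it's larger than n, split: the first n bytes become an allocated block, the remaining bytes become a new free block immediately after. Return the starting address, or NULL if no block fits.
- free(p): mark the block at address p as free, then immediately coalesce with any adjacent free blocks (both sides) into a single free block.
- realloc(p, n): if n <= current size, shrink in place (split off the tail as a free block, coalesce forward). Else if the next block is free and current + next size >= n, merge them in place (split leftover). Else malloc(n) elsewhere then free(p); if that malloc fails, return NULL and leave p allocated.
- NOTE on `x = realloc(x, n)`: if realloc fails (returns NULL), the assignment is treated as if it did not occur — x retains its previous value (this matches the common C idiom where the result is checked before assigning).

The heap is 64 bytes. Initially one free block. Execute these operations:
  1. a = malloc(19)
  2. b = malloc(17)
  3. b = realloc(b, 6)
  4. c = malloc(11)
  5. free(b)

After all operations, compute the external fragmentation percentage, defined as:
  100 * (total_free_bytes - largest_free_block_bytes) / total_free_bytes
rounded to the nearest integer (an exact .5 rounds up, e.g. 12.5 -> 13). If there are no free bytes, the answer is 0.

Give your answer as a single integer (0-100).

Answer: 18

Derivation:
Op 1: a = malloc(19) -> a = 0; heap: [0-18 ALLOC][19-63 FREE]
Op 2: b = malloc(17) -> b = 19; heap: [0-18 ALLOC][19-35 ALLOC][36-63 FREE]
Op 3: b = realloc(b, 6) -> b = 19; heap: [0-18 ALLOC][19-24 ALLOC][25-63 FREE]
Op 4: c = malloc(11) -> c = 25; heap: [0-18 ALLOC][19-24 ALLOC][25-35 ALLOC][36-63 FREE]
Op 5: free(b) -> (freed b); heap: [0-18 ALLOC][19-24 FREE][25-35 ALLOC][36-63 FREE]
Free blocks: [6 28] total_free=34 largest=28 -> 100*(34-28)/34 = 600/34 ≈ 17.647 -> rounds to 18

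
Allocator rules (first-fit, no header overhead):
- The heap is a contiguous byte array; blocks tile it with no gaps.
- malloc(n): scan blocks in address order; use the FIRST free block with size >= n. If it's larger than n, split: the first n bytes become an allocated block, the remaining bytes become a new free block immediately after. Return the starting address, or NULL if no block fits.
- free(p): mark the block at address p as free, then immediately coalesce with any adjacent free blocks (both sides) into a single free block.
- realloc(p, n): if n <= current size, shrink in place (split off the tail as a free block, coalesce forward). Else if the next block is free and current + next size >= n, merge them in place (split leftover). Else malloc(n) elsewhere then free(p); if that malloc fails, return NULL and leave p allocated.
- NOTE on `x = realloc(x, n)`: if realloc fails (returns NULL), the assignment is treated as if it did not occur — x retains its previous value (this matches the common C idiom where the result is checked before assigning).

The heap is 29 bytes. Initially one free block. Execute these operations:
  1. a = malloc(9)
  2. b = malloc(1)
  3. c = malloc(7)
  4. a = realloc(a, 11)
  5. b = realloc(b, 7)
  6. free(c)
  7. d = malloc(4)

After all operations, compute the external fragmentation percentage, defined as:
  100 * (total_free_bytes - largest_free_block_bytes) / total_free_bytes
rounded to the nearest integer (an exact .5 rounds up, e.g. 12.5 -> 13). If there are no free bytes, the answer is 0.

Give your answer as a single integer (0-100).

Op 1: a = malloc(9) -> a = 0; heap: [0-8 ALLOC][9-28 FREE]
Op 2: b = malloc(1) -> b = 9; heap: [0-8 ALLOC][9-9 ALLOC][10-28 FREE]
Op 3: c = malloc(7) -> c = 10; heap: [0-8 ALLOC][9-9 ALLOC][10-16 ALLOC][17-28 FREE]
Op 4: a = realloc(a, 11) -> a = 17; heap: [0-8 FREE][9-9 ALLOC][10-16 ALLOC][17-27 ALLOC][28-28 FREE]
Op 5: b = realloc(b, 7) -> b = 0; heap: [0-6 ALLOC][7-9 FREE][10-16 ALLOC][17-27 ALLOC][28-28 FREE]
Op 6: free(c) -> (freed c); heap: [0-6 ALLOC][7-16 FREE][17-27 ALLOC][28-28 FREE]
Op 7: d = malloc(4) -> d = 7; heap: [0-6 ALLOC][7-10 ALLOC][11-16 FREE][17-27 ALLOC][28-28 FREE]
Free blocks: [6 1] total_free=7 largest=6 -> 100*(7-6)/7 = 100/7 ≈ 14.286 -> rounds to 14

Answer: 14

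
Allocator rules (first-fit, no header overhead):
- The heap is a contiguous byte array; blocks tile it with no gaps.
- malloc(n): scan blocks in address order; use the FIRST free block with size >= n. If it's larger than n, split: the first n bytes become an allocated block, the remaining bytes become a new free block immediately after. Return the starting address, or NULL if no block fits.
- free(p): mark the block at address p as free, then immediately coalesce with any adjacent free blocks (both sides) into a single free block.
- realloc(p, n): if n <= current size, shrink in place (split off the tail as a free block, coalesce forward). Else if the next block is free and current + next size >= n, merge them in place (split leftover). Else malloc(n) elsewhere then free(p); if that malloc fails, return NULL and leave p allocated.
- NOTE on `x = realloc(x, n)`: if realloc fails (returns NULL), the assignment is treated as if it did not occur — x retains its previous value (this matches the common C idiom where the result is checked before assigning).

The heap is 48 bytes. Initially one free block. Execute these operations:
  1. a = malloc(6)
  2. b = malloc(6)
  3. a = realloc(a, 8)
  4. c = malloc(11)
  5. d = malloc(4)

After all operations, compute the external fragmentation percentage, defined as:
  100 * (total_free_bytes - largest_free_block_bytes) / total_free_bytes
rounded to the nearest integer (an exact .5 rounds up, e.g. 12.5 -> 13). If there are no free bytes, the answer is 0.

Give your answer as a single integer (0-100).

Answer: 11

Derivation:
Op 1: a = malloc(6) -> a = 0; heap: [0-5 ALLOC][6-47 FREE]
Op 2: b = malloc(6) -> b = 6; heap: [0-5 ALLOC][6-11 ALLOC][12-47 FREE]
Op 3: a = realloc(a, 8) -> a = 12; heap: [0-5 FREE][6-11 ALLOC][12-19 ALLOC][20-47 FREE]
Op 4: c = malloc(11) -> c = 20; heap: [0-5 FREE][6-11 ALLOC][12-19 ALLOC][20-30 ALLOC][31-47 FREE]
Op 5: d = malloc(4) -> d = 0; heap: [0-3 ALLOC][4-5 FREE][6-11 ALLOC][12-19 ALLOC][20-30 ALLOC][31-47 FREE]
Free blocks: [2 17] total_free=19 largest=17 -> 100*(19-17)/19 = 200/19 ≈ 10.526 -> rounds to 11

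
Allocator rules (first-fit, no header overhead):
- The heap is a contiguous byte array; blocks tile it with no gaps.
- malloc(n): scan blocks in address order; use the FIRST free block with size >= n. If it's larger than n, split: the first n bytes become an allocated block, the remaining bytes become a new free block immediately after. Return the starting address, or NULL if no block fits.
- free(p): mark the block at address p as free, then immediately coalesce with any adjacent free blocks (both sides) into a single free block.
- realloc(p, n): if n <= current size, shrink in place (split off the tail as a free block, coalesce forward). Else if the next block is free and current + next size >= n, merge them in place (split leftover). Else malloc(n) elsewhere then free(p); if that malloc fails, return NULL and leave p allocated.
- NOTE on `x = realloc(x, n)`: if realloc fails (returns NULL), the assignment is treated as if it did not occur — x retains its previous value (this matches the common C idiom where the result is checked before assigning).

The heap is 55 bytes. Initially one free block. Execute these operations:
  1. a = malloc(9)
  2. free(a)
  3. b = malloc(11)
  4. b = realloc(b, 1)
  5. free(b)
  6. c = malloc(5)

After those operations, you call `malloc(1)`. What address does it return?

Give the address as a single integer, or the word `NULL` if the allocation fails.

Op 1: a = malloc(9) -> a = 0; heap: [0-8 ALLOC][9-54 FREE]
Op 2: free(a) -> (freed a); heap: [0-54 FREE]
Op 3: b = malloc(11) -> b = 0; heap: [0-10 ALLOC][11-54 FREE]
Op 4: b = realloc(b, 1) -> b = 0; heap: [0-0 ALLOC][1-54 FREE]
Op 5: free(b) -> (freed b); heap: [0-54 FREE]
Op 6: c = malloc(5) -> c = 0; heap: [0-4 ALLOC][5-54 FREE]
malloc(1): first-fit scan over [0-4 ALLOC][5-54 FREE] -> 5

Answer: 5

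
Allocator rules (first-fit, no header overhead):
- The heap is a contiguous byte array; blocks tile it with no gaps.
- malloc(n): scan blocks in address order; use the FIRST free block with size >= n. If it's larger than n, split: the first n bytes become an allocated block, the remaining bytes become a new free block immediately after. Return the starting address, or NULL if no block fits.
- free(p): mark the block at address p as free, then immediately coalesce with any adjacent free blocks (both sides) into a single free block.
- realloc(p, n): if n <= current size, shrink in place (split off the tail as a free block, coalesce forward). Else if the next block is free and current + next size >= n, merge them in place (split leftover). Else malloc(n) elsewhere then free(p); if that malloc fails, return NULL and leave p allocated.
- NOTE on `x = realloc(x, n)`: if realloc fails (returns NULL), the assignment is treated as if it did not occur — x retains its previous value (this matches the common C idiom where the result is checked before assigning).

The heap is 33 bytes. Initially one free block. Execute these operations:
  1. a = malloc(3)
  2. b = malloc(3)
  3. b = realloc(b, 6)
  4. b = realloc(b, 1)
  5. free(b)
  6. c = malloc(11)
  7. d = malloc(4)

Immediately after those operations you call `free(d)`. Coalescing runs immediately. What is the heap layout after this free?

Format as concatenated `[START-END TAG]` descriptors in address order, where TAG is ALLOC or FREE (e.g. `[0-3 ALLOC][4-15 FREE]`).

Answer: [0-2 ALLOC][3-13 ALLOC][14-32 FREE]

Derivation:
Op 1: a = malloc(3) -> a = 0; heap: [0-2 ALLOC][3-32 FREE]
Op 2: b = malloc(3) -> b = 3; heap: [0-2 ALLOC][3-5 ALLOC][6-32 FREE]
Op 3: b = realloc(b, 6) -> b = 3; heap: [0-2 ALLOC][3-8 ALLOC][9-32 FREE]
Op 4: b = realloc(b, 1) -> b = 3; heap: [0-2 ALLOC][3-3 ALLOC][4-32 FREE]
Op 5: free(b) -> (freed b); heap: [0-2 ALLOC][3-32 FREE]
Op 6: c = malloc(11) -> c = 3; heap: [0-2 ALLOC][3-13 ALLOC][14-32 FREE]
Op 7: d = malloc(4) -> d = 14; heap: [0-2 ALLOC][3-13 ALLOC][14-17 ALLOC][18-32 FREE]
free(d): d = 14 -> block [14-17 ALLOC]; mark free, coalesce with adjacent free neighbors -> [0-2 ALLOC][3-13 ALLOC][14-32 FREE]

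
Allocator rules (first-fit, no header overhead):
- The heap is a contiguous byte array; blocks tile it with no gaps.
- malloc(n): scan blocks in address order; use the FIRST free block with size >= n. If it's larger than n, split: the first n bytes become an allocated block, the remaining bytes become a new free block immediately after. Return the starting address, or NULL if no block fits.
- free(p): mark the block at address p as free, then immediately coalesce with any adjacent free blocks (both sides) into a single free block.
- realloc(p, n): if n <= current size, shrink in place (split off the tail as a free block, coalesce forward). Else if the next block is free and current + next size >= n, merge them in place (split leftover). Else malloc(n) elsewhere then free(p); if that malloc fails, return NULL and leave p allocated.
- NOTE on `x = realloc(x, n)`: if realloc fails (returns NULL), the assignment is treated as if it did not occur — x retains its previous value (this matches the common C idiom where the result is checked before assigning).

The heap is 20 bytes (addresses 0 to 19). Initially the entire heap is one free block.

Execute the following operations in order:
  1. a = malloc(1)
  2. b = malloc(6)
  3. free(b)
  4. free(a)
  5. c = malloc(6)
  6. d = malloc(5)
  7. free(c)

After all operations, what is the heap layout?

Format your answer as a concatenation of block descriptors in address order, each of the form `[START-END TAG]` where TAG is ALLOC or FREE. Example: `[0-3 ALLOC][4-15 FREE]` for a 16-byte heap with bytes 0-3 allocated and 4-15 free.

Answer: [0-5 FREE][6-10 ALLOC][11-19 FREE]

Derivation:
Op 1: a = malloc(1) -> a = 0; heap: [0-0 ALLOC][1-19 FREE]
Op 2: b = malloc(6) -> b = 1; heap: [0-0 ALLOC][1-6 ALLOC][7-19 FREE]
Op 3: free(b) -> (freed b); heap: [0-0 ALLOC][1-19 FREE]
Op 4: free(a) -> (freed a); heap: [0-19 FREE]
Op 5: c = malloc(6) -> c = 0; heap: [0-5 ALLOC][6-19 FREE]
Op 6: d = malloc(5) -> d = 6; heap: [0-5 ALLOC][6-10 ALLOC][11-19 FREE]
Op 7: free(c) -> (freed c); heap: [0-5 FREE][6-10 ALLOC][11-19 FREE]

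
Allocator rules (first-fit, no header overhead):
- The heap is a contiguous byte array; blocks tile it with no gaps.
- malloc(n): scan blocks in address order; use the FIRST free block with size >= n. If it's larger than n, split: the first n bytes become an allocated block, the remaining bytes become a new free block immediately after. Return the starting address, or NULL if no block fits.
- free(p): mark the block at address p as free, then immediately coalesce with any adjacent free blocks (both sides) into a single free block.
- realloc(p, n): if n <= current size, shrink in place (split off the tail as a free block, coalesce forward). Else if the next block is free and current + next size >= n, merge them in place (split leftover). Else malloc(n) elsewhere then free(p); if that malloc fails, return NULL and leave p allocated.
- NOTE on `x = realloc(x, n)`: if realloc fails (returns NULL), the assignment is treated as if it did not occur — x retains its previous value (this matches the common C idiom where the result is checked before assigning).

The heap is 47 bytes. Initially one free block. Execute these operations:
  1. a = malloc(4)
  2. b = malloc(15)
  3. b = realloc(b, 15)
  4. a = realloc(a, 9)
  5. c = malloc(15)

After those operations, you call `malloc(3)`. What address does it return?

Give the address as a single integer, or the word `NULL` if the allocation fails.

Answer: 0

Derivation:
Op 1: a = malloc(4) -> a = 0; heap: [0-3 ALLOC][4-46 FREE]
Op 2: b = malloc(15) -> b = 4; heap: [0-3 ALLOC][4-18 ALLOC][19-46 FREE]
Op 3: b = realloc(b, 15) -> b = 4; heap: [0-3 ALLOC][4-18 ALLOC][19-46 FREE]
Op 4: a = realloc(a, 9) -> a = 19; heap: [0-3 FREE][4-18 ALLOC][19-27 ALLOC][28-46 FREE]
Op 5: c = malloc(15) -> c = 28; heap: [0-3 FREE][4-18 ALLOC][19-27 ALLOC][28-42 ALLOC][43-46 FREE]
malloc(3): first-fit scan over [0-3 FREE][4-18 ALLOC][19-27 ALLOC][28-42 ALLOC][43-46 FREE] -> 0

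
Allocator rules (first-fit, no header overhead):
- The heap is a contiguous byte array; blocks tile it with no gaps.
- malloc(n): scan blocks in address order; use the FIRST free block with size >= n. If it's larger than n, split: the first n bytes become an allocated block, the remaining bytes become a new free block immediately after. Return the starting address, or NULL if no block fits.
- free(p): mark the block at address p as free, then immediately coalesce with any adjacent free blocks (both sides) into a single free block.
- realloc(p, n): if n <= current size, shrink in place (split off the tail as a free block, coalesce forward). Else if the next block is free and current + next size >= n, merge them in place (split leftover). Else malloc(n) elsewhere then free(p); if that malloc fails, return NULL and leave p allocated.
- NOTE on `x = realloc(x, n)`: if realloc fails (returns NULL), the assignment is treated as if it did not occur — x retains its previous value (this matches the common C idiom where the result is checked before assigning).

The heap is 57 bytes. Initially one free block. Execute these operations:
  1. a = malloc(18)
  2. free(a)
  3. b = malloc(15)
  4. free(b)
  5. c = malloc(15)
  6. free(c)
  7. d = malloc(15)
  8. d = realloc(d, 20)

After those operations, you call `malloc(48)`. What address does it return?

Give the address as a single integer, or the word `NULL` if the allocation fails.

Answer: NULL

Derivation:
Op 1: a = malloc(18) -> a = 0; heap: [0-17 ALLOC][18-56 FREE]
Op 2: free(a) -> (freed a); heap: [0-56 FREE]
Op 3: b = malloc(15) -> b = 0; heap: [0-14 ALLOC][15-56 FREE]
Op 4: free(b) -> (freed b); heap: [0-56 FREE]
Op 5: c = malloc(15) -> c = 0; heap: [0-14 ALLOC][15-56 FREE]
Op 6: free(c) -> (freed c); heap: [0-56 FREE]
Op 7: d = malloc(15) -> d = 0; heap: [0-14 ALLOC][15-56 FREE]
Op 8: d = realloc(d, 20) -> d = 0; heap: [0-19 ALLOC][20-56 FREE]
malloc(48): first-fit scan over [0-19 ALLOC][20-56 FREE] -> NULL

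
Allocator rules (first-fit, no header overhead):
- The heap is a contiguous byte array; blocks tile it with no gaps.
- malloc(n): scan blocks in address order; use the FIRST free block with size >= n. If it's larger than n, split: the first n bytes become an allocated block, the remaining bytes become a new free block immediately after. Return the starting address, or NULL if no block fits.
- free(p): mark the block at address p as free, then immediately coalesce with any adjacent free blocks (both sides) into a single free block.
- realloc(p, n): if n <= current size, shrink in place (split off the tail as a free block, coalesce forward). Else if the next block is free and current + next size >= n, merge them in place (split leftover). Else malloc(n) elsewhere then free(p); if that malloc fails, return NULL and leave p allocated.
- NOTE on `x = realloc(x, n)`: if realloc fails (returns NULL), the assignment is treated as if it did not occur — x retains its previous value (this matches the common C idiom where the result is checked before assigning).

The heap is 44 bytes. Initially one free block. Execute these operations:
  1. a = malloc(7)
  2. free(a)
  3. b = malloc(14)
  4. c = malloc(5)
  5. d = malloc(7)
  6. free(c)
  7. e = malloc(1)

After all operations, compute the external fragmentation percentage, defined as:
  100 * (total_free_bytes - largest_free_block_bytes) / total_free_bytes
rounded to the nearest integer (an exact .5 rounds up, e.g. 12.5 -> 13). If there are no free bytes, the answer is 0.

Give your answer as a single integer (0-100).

Answer: 18

Derivation:
Op 1: a = malloc(7) -> a = 0; heap: [0-6 ALLOC][7-43 FREE]
Op 2: free(a) -> (freed a); heap: [0-43 FREE]
Op 3: b = malloc(14) -> b = 0; heap: [0-13 ALLOC][14-43 FREE]
Op 4: c = malloc(5) -> c = 14; heap: [0-13 ALLOC][14-18 ALLOC][19-43 FREE]
Op 5: d = malloc(7) -> d = 19; heap: [0-13 ALLOC][14-18 ALLOC][19-25 ALLOC][26-43 FREE]
Op 6: free(c) -> (freed c); heap: [0-13 ALLOC][14-18 FREE][19-25 ALLOC][26-43 FREE]
Op 7: e = malloc(1) -> e = 14; heap: [0-13 ALLOC][14-14 ALLOC][15-18 FREE][19-25 ALLOC][26-43 FREE]
Free blocks: [4 18] total_free=22 largest=18 -> 100*(22-18)/22 = 400/22 ≈ 18.182 -> rounds to 18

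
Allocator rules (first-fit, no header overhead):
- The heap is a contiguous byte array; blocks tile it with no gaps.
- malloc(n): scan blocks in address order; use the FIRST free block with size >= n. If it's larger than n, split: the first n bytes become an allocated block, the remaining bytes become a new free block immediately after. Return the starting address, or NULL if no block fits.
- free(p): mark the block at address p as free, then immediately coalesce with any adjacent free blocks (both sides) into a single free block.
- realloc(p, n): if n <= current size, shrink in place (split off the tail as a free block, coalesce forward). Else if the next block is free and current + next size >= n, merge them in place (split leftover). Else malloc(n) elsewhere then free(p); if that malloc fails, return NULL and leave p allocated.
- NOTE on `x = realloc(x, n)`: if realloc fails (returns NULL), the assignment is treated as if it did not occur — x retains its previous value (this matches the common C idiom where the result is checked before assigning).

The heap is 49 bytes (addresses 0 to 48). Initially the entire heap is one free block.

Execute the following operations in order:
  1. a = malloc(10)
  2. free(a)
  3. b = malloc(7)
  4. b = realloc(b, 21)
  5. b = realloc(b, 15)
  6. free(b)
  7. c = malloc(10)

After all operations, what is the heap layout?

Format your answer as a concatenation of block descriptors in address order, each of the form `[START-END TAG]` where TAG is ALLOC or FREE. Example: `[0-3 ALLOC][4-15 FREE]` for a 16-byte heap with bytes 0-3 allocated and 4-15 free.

Op 1: a = malloc(10) -> a = 0; heap: [0-9 ALLOC][10-48 FREE]
Op 2: free(a) -> (freed a); heap: [0-48 FREE]
Op 3: b = malloc(7) -> b = 0; heap: [0-6 ALLOC][7-48 FREE]
Op 4: b = realloc(b, 21) -> b = 0; heap: [0-20 ALLOC][21-48 FREE]
Op 5: b = realloc(b, 15) -> b = 0; heap: [0-14 ALLOC][15-48 FREE]
Op 6: free(b) -> (freed b); heap: [0-48 FREE]
Op 7: c = malloc(10) -> c = 0; heap: [0-9 ALLOC][10-48 FREE]

Answer: [0-9 ALLOC][10-48 FREE]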